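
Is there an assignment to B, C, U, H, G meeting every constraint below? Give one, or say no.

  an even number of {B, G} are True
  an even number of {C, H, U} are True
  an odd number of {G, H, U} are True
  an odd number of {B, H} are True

B=T, C=F, U=F, H=F, G=T

{B, G}: 2 true → even ✓
{C, H, U}: 0 true → even ✓
{G, H, U}: 1 true → odd ✓
{B, H}: 1 true → odd ✓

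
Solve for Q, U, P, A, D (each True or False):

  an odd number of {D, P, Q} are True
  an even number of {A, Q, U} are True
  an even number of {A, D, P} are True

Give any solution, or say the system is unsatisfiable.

Q: True, U: True, P: True, A: False, D: True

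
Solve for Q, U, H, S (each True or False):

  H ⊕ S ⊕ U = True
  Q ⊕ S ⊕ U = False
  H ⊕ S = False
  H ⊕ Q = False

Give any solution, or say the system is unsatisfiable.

The formula is unsatisfiable.

Adding constraints 1, 2, 4 mod 2: every variable appears an even number of times on the left, so the left side is 0.
But the right sides sum to 1 (mod 2). 0 ≠ 1 — the system is inconsistent.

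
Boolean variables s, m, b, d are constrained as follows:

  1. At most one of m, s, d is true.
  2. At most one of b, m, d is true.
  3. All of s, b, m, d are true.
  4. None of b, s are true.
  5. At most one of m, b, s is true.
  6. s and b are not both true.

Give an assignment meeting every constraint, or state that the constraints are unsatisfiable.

The formula is unsatisfiable.

Case s = True:
  Constraint (4) is violated (s=T) — contradiction.
Case s = False:
  Constraint (3) is violated (s=F) — contradiction.
Both cases fail — unsatisfiable.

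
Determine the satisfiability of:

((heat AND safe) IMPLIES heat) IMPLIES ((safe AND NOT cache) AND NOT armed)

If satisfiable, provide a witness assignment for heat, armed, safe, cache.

heat=T, armed=F, safe=T, cache=F

  ((heat AND safe) IMPLIES heat) IMPLIES ((safe AND NOT cache) AND NOT armed) = True
    (heat AND safe) IMPLIES heat = True
      heat AND safe = True
    (safe AND NOT cache) AND NOT armed = True
      safe AND NOT cache = True
        NOT cache = True
      NOT armed = True
The formula evaluates to True.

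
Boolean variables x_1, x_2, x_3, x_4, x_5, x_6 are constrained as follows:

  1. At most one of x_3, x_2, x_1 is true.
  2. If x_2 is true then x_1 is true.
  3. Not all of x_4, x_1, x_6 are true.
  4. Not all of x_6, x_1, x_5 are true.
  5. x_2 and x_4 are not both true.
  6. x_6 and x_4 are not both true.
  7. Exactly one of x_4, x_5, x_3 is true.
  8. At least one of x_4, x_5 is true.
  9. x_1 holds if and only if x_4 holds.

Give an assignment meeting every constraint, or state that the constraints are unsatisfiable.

x_1=T, x_2=F, x_3=F, x_4=T, x_5=F, x_6=F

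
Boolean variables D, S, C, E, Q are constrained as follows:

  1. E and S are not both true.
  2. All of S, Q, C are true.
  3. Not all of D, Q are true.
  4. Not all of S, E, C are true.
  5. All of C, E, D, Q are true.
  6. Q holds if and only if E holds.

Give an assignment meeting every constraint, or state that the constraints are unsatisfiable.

Case S = True:
  (1) with S=T forces E = False.
  Constraint (5) is violated (E=F) — contradiction.
Case S = False:
  Constraint (2) is violated (S=F) — contradiction.
Both cases fail — unsatisfiable.

Unsatisfiable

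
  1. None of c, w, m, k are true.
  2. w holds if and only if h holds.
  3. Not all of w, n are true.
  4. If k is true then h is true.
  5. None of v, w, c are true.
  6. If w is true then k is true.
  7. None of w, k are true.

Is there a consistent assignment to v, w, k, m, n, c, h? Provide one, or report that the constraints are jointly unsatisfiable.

v: False, w: False, k: False, m: False, n: True, c: False, h: False

  (1) {c, w, m, k}: 0 true — none ✓
  (2) w=F, h=F — same ✓
  (3) {w, n}: 1/2 true — not all ✓
  (4) k=F ⇒ h: vacuous ✓
  (5) {v, w, c}: 0 true — none ✓
  (6) w=F ⇒ k: vacuous ✓
  (7) {w, k}: 0 true — none ✓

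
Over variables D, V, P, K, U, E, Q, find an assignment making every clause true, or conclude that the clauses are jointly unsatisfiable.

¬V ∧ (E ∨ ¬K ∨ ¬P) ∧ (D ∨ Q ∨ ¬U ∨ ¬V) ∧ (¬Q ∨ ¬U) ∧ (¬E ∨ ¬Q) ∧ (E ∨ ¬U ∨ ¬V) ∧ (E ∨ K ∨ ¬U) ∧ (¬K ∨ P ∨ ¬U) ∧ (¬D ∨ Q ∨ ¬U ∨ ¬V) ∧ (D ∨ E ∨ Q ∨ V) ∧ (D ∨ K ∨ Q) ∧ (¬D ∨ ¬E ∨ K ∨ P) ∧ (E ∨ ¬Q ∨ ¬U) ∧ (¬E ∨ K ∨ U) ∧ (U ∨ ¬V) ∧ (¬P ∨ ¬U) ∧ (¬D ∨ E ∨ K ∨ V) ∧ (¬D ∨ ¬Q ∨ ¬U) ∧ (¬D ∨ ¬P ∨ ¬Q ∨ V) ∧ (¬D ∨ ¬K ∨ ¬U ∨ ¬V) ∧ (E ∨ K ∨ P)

D = True, V = False, P = False, K = True, U = False, E = True, Q = False

Unit clause (¬V) forces V = False.
Set D = True.
Set P = False.
Try K = False:
  (¬D ∨ ¬E ∨ K ∨ P) forces E = False.
  clause (¬D ∨ E ∨ K ∨ V) is falsified — backtrack.
So K = True.
  then (¬K ∨ P ∨ ¬U) forces U = False.
Set E = True.
  then (¬E ∨ ¬Q) forces Q = False.
All clauses satisfied.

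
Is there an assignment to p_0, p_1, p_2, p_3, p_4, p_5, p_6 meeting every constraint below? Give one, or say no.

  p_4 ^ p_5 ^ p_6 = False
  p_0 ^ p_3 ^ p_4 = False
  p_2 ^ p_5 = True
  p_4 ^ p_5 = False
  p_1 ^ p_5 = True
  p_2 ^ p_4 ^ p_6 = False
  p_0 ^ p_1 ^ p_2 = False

Adding constraints 1, 3, 6 mod 2: every variable appears an even number of times on the left, so the left side is 0.
But the right sides sum to 1 (mod 2). 0 ≠ 1 — the system is inconsistent.

Unsatisfiable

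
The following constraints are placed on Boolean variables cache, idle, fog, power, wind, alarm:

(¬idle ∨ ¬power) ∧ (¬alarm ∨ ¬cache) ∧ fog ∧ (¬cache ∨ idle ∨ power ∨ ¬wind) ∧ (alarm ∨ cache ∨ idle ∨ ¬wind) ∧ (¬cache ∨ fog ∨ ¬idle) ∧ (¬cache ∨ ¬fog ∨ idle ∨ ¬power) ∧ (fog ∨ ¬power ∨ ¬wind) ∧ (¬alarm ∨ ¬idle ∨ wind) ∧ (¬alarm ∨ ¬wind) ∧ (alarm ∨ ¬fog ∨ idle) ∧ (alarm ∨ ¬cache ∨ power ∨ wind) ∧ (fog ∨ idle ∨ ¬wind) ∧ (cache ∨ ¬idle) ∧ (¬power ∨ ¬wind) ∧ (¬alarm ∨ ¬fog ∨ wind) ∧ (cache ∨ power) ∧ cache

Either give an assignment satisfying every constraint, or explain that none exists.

cache = True; idle = True; fog = True; power = False; wind = True; alarm = False

Unit clause (fog) forces fog = True.
Unit clause (cache) forces cache = True.
In (¬alarm ∨ ¬cache) only ¬alarm is left, so alarm = False.
In (alarm ∨ ¬fog ∨ idle) only idle is left, so idle = True.
In (¬idle ∨ ¬power) only ¬power is left, so power = False.
In (alarm ∨ ¬cache ∨ power ∨ wind) only wind is left, so wind = True.
All clauses satisfied.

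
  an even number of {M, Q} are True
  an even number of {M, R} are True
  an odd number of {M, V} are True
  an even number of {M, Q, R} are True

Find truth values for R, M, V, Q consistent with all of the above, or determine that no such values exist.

R = False; M = False; V = True; Q = False

{M, Q}: 0 true → even ✓
{M, R}: 0 true → even ✓
{M, V}: 1 true → odd ✓
{M, Q, R}: 0 true → even ✓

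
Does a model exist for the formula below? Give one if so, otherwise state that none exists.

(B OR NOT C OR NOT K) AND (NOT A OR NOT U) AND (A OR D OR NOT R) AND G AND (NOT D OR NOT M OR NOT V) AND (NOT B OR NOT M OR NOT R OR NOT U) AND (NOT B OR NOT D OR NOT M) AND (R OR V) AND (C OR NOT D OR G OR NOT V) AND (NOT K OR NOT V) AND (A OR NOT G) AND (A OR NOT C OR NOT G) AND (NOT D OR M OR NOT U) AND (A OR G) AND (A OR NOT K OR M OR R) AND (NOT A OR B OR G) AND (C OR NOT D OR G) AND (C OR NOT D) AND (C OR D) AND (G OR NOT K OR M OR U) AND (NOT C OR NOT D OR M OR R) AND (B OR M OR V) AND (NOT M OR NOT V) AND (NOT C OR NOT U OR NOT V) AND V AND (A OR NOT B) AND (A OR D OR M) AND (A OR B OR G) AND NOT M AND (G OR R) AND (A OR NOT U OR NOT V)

Unit clause (G) forces G = True.
In (A OR NOT G) only A is left, so A = True.
Unit clause (V) forces V = True.
Unit clause (NOT M) forces M = False.
In (NOT A OR NOT U) only NOT U is left, so U = False.
In (NOT K OR NOT V) only NOT K is left, so K = False.
Set R = True.
Try C = False:
  (C OR NOT D) forces D = False.
  clause (C OR D) is falsified — backtrack.
So C = True.
Set B = False.
Set D = False.
All clauses satisfied.

G=T; R=T; C=T; B=F; A=T; D=F; V=T; U=F; M=F; K=F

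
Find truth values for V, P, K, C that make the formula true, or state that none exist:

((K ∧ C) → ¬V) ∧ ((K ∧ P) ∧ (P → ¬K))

UNSATISFIABLE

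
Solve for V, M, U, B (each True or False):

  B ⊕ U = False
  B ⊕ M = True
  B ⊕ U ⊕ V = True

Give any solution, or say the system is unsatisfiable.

V = True; M = False; U = True; B = True

B ⊕ U = T ⊕ T = False ✓
B ⊕ M = T ⊕ F = True ✓
B ⊕ U ⊕ V = T ⊕ T ⊕ T = True ✓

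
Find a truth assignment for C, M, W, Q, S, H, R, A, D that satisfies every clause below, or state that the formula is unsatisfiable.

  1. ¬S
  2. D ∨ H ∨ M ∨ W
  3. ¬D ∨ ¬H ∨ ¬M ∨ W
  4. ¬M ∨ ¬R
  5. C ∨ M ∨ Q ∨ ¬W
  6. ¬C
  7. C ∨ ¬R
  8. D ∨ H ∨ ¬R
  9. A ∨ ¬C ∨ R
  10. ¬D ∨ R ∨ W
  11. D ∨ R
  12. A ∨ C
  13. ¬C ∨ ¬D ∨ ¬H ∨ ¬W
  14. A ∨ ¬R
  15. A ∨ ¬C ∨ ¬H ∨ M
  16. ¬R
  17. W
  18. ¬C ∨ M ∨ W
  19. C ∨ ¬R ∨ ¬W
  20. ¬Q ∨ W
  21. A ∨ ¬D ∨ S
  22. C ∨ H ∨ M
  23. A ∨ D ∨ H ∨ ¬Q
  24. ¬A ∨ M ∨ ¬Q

Unit clause (¬S) forces S = False.
Unit clause (¬C) forces C = False.
In (C ∨ ¬R) only ¬R is left, so R = False.
In (D ∨ R) only D is left, so D = True.
In (A ∨ C) only A is left, so A = True.
Unit clause (W) forces W = True.
Set M = True.
Set Q = False.
Set H = False.
All clauses satisfied.

C: False; M: True; W: True; Q: False; S: False; H: False; R: False; A: True; D: True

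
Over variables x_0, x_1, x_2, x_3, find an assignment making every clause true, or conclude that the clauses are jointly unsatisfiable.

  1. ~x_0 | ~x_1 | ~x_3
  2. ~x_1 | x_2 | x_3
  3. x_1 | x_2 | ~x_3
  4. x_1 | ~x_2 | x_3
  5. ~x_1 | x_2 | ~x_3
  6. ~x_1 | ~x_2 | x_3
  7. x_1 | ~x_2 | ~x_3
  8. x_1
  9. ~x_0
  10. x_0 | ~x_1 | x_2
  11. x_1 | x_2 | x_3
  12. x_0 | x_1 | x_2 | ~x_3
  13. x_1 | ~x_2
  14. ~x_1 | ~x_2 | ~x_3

Case x_0 = True:
  Clause (~x_0) is falsified — contradiction.
Case x_0 = False:
  (x_1) forces x_1 = True.
  (x_0 | ~x_1 | x_2) forces x_2 = True.
  (~x_1 | ~x_2 | x_3) forces x_3 = True.
  Clause (~x_1 | ~x_2 | ~x_3) is falsified — contradiction.
Both cases fail, so the formula is unsatisfiable.

The formula is unsatisfiable.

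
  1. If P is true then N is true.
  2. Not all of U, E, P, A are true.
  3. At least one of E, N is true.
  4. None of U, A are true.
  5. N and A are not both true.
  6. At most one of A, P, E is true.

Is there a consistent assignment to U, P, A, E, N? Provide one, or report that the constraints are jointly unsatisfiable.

U=F, P=F, A=F, E=F, N=T

  (1) P=F ⇒ N: vacuous ✓
  (2) {U, E, P, A}: 0/4 true — not all ✓
  (3) {E, N}: 1 true — at least one ✓
  (4) {U, A}: 0 true — none ✓
  (5) N=T, A=F — not both ✓
  (6) {A, P, E}: 0 true — at most one ✓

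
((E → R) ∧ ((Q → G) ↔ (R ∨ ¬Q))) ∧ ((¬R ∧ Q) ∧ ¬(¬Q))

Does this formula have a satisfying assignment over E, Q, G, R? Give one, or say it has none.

E = False; Q = True; G = False; R = False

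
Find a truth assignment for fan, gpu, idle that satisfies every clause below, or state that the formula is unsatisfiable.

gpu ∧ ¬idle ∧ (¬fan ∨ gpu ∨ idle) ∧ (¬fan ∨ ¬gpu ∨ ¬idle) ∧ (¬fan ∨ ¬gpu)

fan = False; gpu = True; idle = False

Unit clause (gpu) forces gpu = True.
Unit clause (¬idle) forces idle = False.
In (¬fan ∨ ¬gpu) only ¬fan is left, so fan = False.
Check each clause:
  (gpu): gpu holds.
  (¬idle): ¬idle holds.
  (¬fan ∨ gpu ∨ idle): ¬fan holds.
  (¬fan ∨ ¬gpu ∨ ¬idle): ¬fan holds.
  (¬fan ∨ ¬gpu): ¬fan holds.
All clauses satisfied.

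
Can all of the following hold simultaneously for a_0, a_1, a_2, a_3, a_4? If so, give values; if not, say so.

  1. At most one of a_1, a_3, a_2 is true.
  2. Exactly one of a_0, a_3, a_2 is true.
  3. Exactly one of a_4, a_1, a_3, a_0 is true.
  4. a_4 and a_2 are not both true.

a_0 = False, a_1 = False, a_2 = False, a_3 = True, a_4 = False

  (1) {a_1, a_3, a_2}: 1 true — at most one ✓
  (2) {a_0, a_3, a_2}: 1 true — exactly one ✓
  (3) {a_4, a_1, a_3, a_0}: 1 true — exactly one ✓
  (4) a_4=F, a_2=F — not both ✓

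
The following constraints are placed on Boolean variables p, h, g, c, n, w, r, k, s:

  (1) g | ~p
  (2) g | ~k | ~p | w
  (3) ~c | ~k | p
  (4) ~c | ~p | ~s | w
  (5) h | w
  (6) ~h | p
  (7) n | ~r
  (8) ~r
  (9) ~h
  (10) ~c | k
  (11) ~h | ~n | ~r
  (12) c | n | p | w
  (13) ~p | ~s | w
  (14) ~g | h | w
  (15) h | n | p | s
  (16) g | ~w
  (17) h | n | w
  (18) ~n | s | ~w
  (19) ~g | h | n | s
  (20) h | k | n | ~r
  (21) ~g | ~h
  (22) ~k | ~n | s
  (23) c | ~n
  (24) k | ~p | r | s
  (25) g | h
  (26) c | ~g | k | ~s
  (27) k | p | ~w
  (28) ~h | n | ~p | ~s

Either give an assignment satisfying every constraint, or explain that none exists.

Unit clause (~r) forces r = False.
Unit clause (~h) forces h = False.
In (g | h) only g is left, so g = True.
In (h | w) only w is left, so w = True.
Set p = True.
Set c = False.
  then (c | ~n) forces n = False.
  then (~g | h | n | s) forces s = True.
  then (c | ~g | k | ~s) forces k = True.
All clauses satisfied.

p = True; h = False; g = True; c = False; n = False; w = True; r = False; k = True; s = True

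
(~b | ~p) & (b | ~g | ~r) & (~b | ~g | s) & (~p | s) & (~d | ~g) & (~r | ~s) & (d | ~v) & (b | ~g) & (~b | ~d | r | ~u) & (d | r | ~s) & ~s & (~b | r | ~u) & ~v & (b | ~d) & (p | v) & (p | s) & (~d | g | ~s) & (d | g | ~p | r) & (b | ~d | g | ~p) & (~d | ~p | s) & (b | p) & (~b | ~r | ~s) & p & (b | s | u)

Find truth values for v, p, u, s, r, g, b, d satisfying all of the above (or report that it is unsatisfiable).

The formula is unsatisfiable.

Case s = True:
  Clause (~s) is falsified — contradiction.
Case s = False:
  (~p | s) forces p = False.
  Clause (p | s) is falsified — contradiction.
Both cases fail, so the formula is unsatisfiable.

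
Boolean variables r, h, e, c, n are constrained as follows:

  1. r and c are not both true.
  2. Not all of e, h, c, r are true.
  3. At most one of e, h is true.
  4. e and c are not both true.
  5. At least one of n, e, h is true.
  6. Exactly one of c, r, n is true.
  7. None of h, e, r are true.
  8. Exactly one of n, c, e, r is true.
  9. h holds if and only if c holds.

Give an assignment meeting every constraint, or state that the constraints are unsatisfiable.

r = False, h = False, e = False, c = False, n = True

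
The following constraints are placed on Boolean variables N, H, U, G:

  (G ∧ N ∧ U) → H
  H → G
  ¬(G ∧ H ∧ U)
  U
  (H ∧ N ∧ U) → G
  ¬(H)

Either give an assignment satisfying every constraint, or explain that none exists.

N: False; H: False; U: True; G: True

Unit clause (U) forces U = True.
Unit clause (¬H) forces H = False.
Set N = False.
Set G = True.
Check each clause:
  (U): U holds.
  (¬H): ¬H holds.
  (¬G ∨ ¬H ∨ ¬U): ¬H holds.
  (G ∨ ¬H ∨ ¬N ∨ ¬U): G holds.
  (¬G ∨ H ∨ ¬N ∨ ¬U): ¬N holds.
  (G ∨ ¬H): G holds.
All clauses satisfied.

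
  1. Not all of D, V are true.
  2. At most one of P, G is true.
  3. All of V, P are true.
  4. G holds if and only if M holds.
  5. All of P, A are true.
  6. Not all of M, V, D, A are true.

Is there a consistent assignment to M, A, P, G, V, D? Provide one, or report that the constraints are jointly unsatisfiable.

M = False; A = True; P = True; G = False; V = True; D = False

  (1) {D, V}: 1/2 true — not all ✓
  (2) {P, G}: 1 true — at most one ✓
  (3) {V, P}: all 2 true ✓
  (4) G=F, M=F — same ✓
  (5) {P, A}: all 2 true ✓
  (6) {M, V, D, A}: 2/4 true — not all ✓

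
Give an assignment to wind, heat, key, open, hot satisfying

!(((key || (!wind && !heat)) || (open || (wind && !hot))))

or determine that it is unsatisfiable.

wind = False; heat = True; key = False; open = False; hot = True

  !(((key || (!wind && !heat)) || (open || (wind && !hot)))) = True
    (key || (!wind && !heat)) || (open || (wind && !hot)) = False
      key || (!wind && !heat) = False
        !wind && !heat = False
          !wind = True
          !heat = False
      open || (wind && !hot) = False
        wind && !hot = False
          !hot = False
The formula evaluates to True.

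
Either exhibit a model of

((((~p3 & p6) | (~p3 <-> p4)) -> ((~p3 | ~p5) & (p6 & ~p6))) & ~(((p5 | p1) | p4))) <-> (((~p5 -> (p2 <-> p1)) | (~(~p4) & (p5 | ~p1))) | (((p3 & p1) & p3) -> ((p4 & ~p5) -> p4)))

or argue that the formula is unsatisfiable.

p1=F, p2=T, p3=F, p4=F, p5=F, p6=F

  ((((~p3 & p6) | (~p3 <-> p4)) -> ((~p3 | ~p5) & (p6 & ~p6))) & ~(((p5 | p1) | p4))) <-> (((~p5 -> (p2 <-> p1)) | (~(~p4) & (p5 | ~p1))) | (((p3 & p1) & p3) -> ((p4 & ~p5) -> p4))) = True
    (((~p3 & p6) | (~p3 <-> p4)) -> ((~p3 | ~p5) & (p6 & ~p6))) & ~(((p5 | p1) | p4)) = True
      ((~p3 & p6) | (~p3 <-> p4)) -> ((~p3 | ~p5) & (p6 & ~p6)) = True
        (~p3 & p6) | (~p3 <-> p4) = False
          ~p3 & p6 = False
            ~p3 = True
          ~p3 <-> p4 = False
            ~p3 = True
        (~p3 | ~p5) & (p6 & ~p6) = False
          ~p3 | ~p5 = True
            ~p3 = True
            ~p5 = True
          p6 & ~p6 = False
            ~p6 = True
      ~(((p5 | p1) | p4)) = True
        (p5 | p1) | p4 = False
          p5 | p1 = False
    ((~p5 -> (p2 <-> p1)) | (~(~p4) & (p5 | ~p1))) | (((p3 & p1) & p3) -> ((p4 & ~p5) -> p4)) = True
      (~p5 -> (p2 <-> p1)) | (~(~p4) & (p5 | ~p1)) = False
        ~p5 -> (p2 <-> p1) = False
          ~p5 = True
          p2 <-> p1 = False
        ~(~p4) & (p5 | ~p1) = False
          ~(~p4) = False
            ~p4 = True
          p5 | ~p1 = True
            ~p1 = True
      ((p3 & p1) & p3) -> ((p4 & ~p5) -> p4) = True
        (p3 & p1) & p3 = False
          p3 & p1 = False
        (p4 & ~p5) -> p4 = True
          p4 & ~p5 = False
            ~p5 = True
The formula evaluates to True.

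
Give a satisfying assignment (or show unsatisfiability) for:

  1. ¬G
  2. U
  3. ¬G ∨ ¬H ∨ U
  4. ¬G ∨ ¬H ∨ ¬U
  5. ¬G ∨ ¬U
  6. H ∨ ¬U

Unit clause (¬G) forces G = False.
Unit clause (U) forces U = True.
In (H ∨ ¬U) only H is left, so H = True.
Check each clause:
  (¬G): ¬G holds.
  (U): U holds.
  (¬G ∨ ¬H ∨ U): ¬G holds.
  (¬G ∨ ¬H ∨ ¬U): ¬G holds.
  (¬G ∨ ¬U): ¬G holds.
  (H ∨ ¬U): H holds.
All clauses satisfied.

G = False, H = True, U = True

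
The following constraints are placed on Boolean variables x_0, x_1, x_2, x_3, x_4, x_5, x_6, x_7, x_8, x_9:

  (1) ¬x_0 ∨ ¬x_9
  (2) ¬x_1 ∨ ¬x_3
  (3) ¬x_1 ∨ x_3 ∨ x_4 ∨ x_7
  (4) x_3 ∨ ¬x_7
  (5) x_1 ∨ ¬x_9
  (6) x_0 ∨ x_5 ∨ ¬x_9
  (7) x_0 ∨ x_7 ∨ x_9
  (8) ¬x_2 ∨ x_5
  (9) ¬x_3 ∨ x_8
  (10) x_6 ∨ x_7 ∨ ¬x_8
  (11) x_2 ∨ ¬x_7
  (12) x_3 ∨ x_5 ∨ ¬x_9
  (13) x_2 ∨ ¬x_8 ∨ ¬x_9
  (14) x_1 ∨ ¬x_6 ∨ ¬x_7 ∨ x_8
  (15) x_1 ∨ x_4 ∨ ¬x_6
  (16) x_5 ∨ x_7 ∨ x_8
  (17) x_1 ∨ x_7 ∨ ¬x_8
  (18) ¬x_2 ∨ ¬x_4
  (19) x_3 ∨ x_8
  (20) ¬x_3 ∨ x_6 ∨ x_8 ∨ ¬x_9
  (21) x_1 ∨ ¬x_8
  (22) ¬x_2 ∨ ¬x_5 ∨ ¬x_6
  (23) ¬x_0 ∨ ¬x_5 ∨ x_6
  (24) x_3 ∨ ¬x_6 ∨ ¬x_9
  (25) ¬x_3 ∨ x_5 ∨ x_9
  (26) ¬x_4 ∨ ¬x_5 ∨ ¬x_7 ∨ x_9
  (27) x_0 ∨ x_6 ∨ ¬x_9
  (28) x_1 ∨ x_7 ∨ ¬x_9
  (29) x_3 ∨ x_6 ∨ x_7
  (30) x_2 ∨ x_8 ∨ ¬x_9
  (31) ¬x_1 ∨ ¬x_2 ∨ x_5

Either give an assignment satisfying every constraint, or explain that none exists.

x_0 = True, x_1 = True, x_2 = False, x_3 = False, x_4 = True, x_5 = True, x_6 = True, x_7 = False, x_8 = True, x_9 = False

Set x_0 = True.
  then (¬x_0 ∨ ¬x_9) forces x_9 = False.
Try x_1 = False:
  (x_1 ∨ ¬x_8) forces x_8 = False.
  (¬x_3 ∨ x_8) forces x_3 = False.
  clause (x_3 ∨ x_8) is falsified — backtrack.
So x_1 = True.
  then (¬x_1 ∨ ¬x_3) forces x_3 = False.
  then (x_3 ∨ ¬x_7) forces x_7 = False.
  then (x_3 ∨ x_8) forces x_8 = True.
  then (x_3 ∨ x_6 ∨ x_7) forces x_6 = True.
  then (¬x_1 ∨ x_3 ∨ x_4 ∨ x_7) forces x_4 = True.
  then (¬x_2 ∨ ¬x_4) forces x_2 = False.
Set x_5 = True.
All clauses satisfied.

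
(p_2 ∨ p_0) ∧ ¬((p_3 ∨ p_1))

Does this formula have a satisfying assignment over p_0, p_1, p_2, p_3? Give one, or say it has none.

p_0: False; p_1: False; p_2: True; p_3: False

  p_2 ∨ p_0 = True
  ¬((p_3 ∨ p_1)) = True
    p_3 ∨ p_1 = False
Both conjuncts True, so the formula holds.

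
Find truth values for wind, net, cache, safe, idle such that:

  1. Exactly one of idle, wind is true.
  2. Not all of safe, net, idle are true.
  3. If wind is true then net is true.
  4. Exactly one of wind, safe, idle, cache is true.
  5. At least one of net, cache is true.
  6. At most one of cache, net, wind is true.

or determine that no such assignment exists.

wind: False, net: True, cache: False, safe: False, idle: True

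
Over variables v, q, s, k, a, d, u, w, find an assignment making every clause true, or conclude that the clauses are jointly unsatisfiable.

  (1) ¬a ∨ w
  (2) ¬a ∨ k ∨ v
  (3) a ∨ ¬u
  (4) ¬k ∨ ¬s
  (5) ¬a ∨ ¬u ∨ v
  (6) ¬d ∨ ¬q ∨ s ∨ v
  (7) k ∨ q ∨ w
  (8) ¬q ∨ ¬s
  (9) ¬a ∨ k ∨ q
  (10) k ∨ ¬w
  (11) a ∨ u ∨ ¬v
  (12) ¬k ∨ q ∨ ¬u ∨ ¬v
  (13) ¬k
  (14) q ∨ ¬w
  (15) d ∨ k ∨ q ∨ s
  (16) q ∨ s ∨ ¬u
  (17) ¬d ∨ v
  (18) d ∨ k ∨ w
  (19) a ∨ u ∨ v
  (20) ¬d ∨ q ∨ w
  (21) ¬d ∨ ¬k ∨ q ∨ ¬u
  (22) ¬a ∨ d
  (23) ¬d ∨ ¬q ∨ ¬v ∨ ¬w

Case a = True:
  (¬a ∨ w) forces w = True.
  (k ∨ ¬w) forces k = True.
  Clause (¬k) is falsified — contradiction.
Case a = False:
  (a ∨ ¬u) forces u = False.
  (a ∨ u ∨ ¬v) forces v = False.
  Clause (a ∨ u ∨ v) is falsified — contradiction.
Both cases fail, so the formula is unsatisfiable.

The formula is unsatisfiable.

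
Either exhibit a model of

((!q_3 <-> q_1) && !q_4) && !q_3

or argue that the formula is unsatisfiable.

q_1 = True; q_3 = False; q_4 = False

  (!q_3 <-> q_1) && !q_4 = True
    !q_3 <-> q_1 = True
      !q_3 = True
    !q_4 = True
  !q_3 = True
Both conjuncts True, so the formula holds.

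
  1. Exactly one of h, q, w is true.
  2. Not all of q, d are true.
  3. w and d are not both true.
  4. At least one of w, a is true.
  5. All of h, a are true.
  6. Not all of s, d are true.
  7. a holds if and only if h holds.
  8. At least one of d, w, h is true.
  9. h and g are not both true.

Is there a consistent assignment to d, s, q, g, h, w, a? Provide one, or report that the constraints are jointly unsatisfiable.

d: False, s: True, q: False, g: False, h: True, w: False, a: True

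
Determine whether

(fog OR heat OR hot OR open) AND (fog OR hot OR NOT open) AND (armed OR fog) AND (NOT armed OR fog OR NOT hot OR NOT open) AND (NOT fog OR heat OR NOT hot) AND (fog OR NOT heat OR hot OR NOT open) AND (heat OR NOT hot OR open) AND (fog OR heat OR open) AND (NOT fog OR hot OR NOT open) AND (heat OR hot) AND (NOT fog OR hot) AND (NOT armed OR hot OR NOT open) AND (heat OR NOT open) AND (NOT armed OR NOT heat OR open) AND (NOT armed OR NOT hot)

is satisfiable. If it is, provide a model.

armed=F, open=F, heat=T, hot=T, fog=T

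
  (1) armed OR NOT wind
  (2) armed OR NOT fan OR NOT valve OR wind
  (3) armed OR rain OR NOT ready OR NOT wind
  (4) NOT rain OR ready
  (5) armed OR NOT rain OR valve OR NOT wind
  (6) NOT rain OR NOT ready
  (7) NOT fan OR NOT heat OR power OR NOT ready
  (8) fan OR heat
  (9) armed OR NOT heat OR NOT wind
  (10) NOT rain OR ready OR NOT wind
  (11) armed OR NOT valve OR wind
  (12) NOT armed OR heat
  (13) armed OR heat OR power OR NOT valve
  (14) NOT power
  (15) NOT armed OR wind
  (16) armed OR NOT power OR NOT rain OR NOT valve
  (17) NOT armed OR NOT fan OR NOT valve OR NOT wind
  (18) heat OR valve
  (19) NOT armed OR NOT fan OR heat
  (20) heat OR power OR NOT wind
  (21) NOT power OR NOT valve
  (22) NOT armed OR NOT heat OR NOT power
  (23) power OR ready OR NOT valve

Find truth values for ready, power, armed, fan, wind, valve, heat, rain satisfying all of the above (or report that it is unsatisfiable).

ready = False, power = False, armed = False, fan = True, wind = False, valve = False, heat = True, rain = False

Unit clause (NOT power) forces power = False.
Set ready = False.
  then (NOT rain OR ready) forces rain = False.
  then (power OR ready OR NOT valve) forces valve = False.
  then (heat OR valve) forces heat = True.
Set armed = False.
  then (armed OR NOT wind) forces wind = False.
Set fan = True.
All clauses satisfied.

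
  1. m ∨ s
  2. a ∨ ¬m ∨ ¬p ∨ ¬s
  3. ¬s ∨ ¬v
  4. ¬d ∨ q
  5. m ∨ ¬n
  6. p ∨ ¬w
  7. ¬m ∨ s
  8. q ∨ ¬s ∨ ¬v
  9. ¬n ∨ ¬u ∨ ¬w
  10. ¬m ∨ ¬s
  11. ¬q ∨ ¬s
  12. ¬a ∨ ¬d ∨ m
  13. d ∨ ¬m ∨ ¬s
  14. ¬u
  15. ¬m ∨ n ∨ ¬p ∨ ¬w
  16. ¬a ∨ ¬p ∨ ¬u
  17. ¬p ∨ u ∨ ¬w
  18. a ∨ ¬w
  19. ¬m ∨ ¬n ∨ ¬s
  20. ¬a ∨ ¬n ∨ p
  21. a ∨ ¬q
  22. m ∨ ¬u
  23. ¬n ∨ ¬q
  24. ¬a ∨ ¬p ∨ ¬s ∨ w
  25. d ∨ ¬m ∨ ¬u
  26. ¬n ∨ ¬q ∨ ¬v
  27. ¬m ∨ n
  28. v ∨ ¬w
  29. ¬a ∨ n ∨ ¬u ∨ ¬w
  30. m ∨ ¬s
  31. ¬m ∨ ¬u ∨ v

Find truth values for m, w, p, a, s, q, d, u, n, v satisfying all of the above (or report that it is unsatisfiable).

Case m = True:
  (¬m ∨ s) forces s = True.
  Clause (¬m ∨ ¬s) is falsified — contradiction.
Case m = False:
  (m ∨ s) forces s = True.
  Clause (m ∨ ¬s) is falsified — contradiction.
Both cases fail, so the formula is unsatisfiable.

UNSATISFIABLE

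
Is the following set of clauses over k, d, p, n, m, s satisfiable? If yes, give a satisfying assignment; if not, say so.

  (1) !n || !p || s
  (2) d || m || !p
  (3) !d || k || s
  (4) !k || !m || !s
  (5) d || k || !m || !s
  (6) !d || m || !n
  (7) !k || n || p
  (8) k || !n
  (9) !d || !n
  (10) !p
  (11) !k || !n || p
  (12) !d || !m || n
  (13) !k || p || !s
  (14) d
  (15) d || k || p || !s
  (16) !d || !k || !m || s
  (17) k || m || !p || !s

k = False, d = True, p = False, n = False, m = False, s = True

Unit clause (!p) forces p = False.
Unit clause (d) forces d = True.
In (!d || !n) only !n is left, so n = False.
In (!d || !m || n) only !m is left, so m = False.
In (!k || n || p) only !k is left, so k = False.
In (!d || k || s) only s is left, so s = True.
All clauses satisfied.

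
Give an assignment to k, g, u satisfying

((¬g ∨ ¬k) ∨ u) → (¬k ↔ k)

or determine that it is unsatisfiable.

k = True; g = True; u = False

  ((¬g ∨ ¬k) ∨ u) → (¬k ↔ k) = True
    (¬g ∨ ¬k) ∨ u = False
      ¬g ∨ ¬k = False
        ¬g = False
        ¬k = False
    ¬k ↔ k = False
      ¬k = False
The formula evaluates to True.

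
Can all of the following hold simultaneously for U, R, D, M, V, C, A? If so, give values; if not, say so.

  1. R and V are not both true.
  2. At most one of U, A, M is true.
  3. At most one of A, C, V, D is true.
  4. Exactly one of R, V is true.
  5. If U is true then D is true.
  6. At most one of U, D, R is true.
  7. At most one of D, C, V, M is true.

U=F, R=T, D=F, M=F, V=F, C=F, A=T

  (1) R=T, V=F — not both ✓
  (2) {U, A, M}: 1 true — at most one ✓
  (3) {A, C, V, D}: 1 true — at most one ✓
  (4) {R, V}: 1 true — exactly one ✓
  (5) U=F ⇒ D: vacuous ✓
  (6) {U, D, R}: 1 true — at most one ✓
  (7) {D, C, V, M}: 0 true — at most one ✓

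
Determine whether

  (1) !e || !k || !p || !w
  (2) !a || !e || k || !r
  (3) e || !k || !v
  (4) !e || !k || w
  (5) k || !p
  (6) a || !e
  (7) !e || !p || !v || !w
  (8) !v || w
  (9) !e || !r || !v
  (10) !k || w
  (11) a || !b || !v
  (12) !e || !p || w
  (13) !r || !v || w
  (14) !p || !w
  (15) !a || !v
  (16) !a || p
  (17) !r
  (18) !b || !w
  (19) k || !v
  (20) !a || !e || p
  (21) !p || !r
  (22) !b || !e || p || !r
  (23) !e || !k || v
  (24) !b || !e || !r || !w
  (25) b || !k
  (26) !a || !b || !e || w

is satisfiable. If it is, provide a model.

Unit clause (!r) forces r = False.
Set v = False.
Try e = True:
  (a || !e) forces a = True.
  (!a || p) forces p = True.
  (k || !p) forces k = True.
  clause (!e || !k || v) is falsified — backtrack.
So e = False.
Set b = False.
  then (b || !k) forces k = False.
  then (k || !p) forces p = False.
  then (!a || p) forces a = False.
Set w = True.
All clauses satisfied.

v: False, e: False, r: False, b: False, k: False, w: True, p: False, a: False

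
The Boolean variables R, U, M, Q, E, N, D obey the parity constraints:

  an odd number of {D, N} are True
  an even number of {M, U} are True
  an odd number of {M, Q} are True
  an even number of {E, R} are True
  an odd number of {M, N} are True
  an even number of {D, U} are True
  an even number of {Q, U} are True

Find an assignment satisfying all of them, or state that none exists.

Unsatisfiable

Adding constraints 2, 3, 7 mod 2: every variable appears an even number of times on the left, so the left side is 0.
But the right sides sum to 1 (mod 2). 0 ≠ 1 — the system is inconsistent.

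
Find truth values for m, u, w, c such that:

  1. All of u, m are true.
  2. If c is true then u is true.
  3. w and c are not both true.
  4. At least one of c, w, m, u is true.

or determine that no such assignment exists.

m: True, u: True, w: False, c: False

  (1) {u, m}: all 2 true ✓
  (2) c=F ⇒ u: vacuous ✓
  (3) w=F, c=F — not both ✓
  (4) {c, w, m, u}: 2 true — at least one ✓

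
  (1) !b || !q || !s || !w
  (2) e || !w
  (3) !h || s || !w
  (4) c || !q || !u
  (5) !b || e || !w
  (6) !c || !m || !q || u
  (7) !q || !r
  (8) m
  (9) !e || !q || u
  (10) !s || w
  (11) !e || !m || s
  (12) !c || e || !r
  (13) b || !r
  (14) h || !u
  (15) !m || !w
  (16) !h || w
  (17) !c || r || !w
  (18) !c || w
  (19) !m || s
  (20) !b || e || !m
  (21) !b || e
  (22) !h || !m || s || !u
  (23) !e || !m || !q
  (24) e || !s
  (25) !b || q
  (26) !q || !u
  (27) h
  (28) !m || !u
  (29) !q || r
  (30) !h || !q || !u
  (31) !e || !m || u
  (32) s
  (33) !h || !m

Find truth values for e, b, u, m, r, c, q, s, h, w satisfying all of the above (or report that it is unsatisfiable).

Unsatisfiable — no assignment works.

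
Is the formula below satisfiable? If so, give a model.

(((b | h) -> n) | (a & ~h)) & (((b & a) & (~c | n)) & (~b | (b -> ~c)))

a = True; b = True; c = False; h = False; n = True

  ((b | h) -> n) | (a & ~h) = True
    (b | h) -> n = True
      b | h = True
    a & ~h = True
      ~h = True
  ((b & a) & (~c | n)) & (~b | (b -> ~c)) = True
    (b & a) & (~c | n) = True
      b & a = True
      ~c | n = True
        ~c = True
    ~b | (b -> ~c) = True
      ~b = False
      b -> ~c = True
        ~c = True
Both conjuncts True, so the formula holds.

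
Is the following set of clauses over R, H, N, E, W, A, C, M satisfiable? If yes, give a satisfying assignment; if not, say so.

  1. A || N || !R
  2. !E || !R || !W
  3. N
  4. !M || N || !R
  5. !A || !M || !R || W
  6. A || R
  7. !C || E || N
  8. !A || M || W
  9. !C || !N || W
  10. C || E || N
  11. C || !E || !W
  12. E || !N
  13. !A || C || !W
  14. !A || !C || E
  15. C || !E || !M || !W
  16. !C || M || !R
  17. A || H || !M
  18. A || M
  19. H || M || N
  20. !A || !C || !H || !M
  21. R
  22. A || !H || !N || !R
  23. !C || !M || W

Unsatisfiable — no assignment works.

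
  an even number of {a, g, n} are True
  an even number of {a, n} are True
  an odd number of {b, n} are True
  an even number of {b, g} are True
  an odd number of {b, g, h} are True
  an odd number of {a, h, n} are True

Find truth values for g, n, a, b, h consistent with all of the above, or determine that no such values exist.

g = False, n = True, a = True, b = False, h = True

{a, g, n}: 2 true → even ✓
{a, n}: 2 true → even ✓
{b, n}: 1 true → odd ✓
{b, g}: 0 true → even ✓
{b, g, h}: 1 true → odd ✓
{a, h, n}: 3 true → odd ✓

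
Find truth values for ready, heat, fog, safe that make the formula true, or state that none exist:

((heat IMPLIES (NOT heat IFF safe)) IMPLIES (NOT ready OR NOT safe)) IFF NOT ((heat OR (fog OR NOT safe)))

ready: False; heat: False; fog: False; safe: True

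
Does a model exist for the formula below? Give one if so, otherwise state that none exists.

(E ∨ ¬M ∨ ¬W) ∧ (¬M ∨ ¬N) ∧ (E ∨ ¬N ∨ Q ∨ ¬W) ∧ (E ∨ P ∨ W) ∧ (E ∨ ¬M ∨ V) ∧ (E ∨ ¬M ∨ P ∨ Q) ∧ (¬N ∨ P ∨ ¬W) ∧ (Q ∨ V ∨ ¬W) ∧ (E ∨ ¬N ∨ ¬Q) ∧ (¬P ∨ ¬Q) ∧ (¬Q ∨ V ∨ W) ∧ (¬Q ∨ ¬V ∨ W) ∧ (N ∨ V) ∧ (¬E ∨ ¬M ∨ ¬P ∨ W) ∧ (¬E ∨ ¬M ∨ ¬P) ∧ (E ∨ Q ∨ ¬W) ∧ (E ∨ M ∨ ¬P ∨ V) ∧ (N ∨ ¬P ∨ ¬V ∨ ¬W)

Q = False, M = False, V = True, P = True, W = True, N = True, E = True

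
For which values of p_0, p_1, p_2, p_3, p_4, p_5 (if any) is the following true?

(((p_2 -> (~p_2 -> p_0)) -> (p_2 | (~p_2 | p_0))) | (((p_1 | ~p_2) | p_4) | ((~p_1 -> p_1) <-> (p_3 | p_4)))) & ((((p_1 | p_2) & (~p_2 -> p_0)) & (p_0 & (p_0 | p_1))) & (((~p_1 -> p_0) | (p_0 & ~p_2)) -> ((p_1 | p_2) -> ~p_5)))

p_0: True, p_1: True, p_2: True, p_3: True, p_4: True, p_5: False

  ((p_2 -> (~p_2 -> p_0)) -> (p_2 | (~p_2 | p_0))) | (((p_1 | ~p_2) | p_4) | ((~p_1 -> p_1) <-> (p_3 | p_4))) = True
    (p_2 -> (~p_2 -> p_0)) -> (p_2 | (~p_2 | p_0)) = True
      p_2 -> (~p_2 -> p_0) = True
        ~p_2 -> p_0 = True
          ~p_2 = False
      p_2 | (~p_2 | p_0) = True
        ~p_2 | p_0 = True
          ~p_2 = False
    ((p_1 | ~p_2) | p_4) | ((~p_1 -> p_1) <-> (p_3 | p_4)) = True
      (p_1 | ~p_2) | p_4 = True
        p_1 | ~p_2 = True
          ~p_2 = False
      (~p_1 -> p_1) <-> (p_3 | p_4) = True
        ~p_1 -> p_1 = True
          ~p_1 = False
        p_3 | p_4 = True
  (((p_1 | p_2) & (~p_2 -> p_0)) & (p_0 & (p_0 | p_1))) & (((~p_1 -> p_0) | (p_0 & ~p_2)) -> ((p_1 | p_2) -> ~p_5)) = True
    ((p_1 | p_2) & (~p_2 -> p_0)) & (p_0 & (p_0 | p_1)) = True
      (p_1 | p_2) & (~p_2 -> p_0) = True
        p_1 | p_2 = True
        ~p_2 -> p_0 = True
          ~p_2 = False
      p_0 & (p_0 | p_1) = True
        p_0 | p_1 = True
    ((~p_1 -> p_0) | (p_0 & ~p_2)) -> ((p_1 | p_2) -> ~p_5) = True
      (~p_1 -> p_0) | (p_0 & ~p_2) = True
        ~p_1 -> p_0 = True
          ~p_1 = False
        p_0 & ~p_2 = False
          ~p_2 = False
      (p_1 | p_2) -> ~p_5 = True
        p_1 | p_2 = True
        ~p_5 = True
Both conjuncts True, so the formula holds.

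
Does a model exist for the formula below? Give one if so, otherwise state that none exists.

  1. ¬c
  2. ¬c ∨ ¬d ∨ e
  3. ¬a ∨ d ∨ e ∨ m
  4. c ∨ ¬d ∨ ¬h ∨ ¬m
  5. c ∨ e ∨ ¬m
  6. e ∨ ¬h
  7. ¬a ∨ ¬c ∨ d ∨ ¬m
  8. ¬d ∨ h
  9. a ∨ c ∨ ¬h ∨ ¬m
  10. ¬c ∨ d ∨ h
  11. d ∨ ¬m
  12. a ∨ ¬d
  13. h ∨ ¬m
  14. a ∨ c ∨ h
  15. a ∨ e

Unit clause (¬c) forces c = False.
Set a = False.
  then (a ∨ ¬d) forces d = False.
  then (a ∨ c ∨ h) forces h = True.
  then (a ∨ e) forces e = True.
  then (a ∨ c ∨ ¬h ∨ ¬m) forces m = False.
All clauses satisfied.

a=F, c=F, e=T, m=F, h=T, d=F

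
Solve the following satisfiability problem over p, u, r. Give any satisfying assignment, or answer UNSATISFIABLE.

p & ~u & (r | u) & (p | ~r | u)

Unit clause (p) forces p = True.
Unit clause (~u) forces u = False.
In (r | u) only r is left, so r = True.
Check each clause:
  (p): p holds.
  (~u): ~u holds.
  (r | u): r holds.
  (p | ~r | u): p holds.
All clauses satisfied.

p = True, u = False, r = True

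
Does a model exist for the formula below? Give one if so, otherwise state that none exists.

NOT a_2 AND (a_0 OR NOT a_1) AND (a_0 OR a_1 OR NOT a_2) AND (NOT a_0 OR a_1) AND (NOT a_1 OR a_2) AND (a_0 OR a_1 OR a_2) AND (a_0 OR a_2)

Case a_2 = True:
  Clause (NOT a_2) is falsified — contradiction.
Case a_2 = False:
  (NOT a_1 OR a_2) forces a_1 = False.
  (NOT a_0 OR a_1) forces a_0 = False.
  Clause (a_0 OR a_1 OR a_2) is falsified — contradiction.
Both cases fail, so the formula is unsatisfiable.

The formula is unsatisfiable.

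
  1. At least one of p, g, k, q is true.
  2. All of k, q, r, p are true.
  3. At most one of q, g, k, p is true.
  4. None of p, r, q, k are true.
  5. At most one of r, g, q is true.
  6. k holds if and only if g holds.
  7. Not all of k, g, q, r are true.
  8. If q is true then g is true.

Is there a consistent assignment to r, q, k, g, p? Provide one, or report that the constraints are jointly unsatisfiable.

Unsatisfiable — no assignment works.

Case r = True:
  Constraint (4) is violated (r=T) — contradiction.
Case r = False:
  Constraint (2) is violated (r=F) — contradiction.
Both cases fail — unsatisfiable.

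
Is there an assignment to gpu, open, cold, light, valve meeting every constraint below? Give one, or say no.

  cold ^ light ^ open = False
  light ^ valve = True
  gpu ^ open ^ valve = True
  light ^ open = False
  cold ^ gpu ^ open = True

gpu=F; open=T; cold=F; light=T; valve=F

cold ^ light ^ open = F ^ T ^ T = False ✓
light ^ valve = T ^ F = True ✓
gpu ^ open ^ valve = F ^ T ^ F = True ✓
light ^ open = T ^ T = False ✓
cold ^ gpu ^ open = F ^ F ^ T = True ✓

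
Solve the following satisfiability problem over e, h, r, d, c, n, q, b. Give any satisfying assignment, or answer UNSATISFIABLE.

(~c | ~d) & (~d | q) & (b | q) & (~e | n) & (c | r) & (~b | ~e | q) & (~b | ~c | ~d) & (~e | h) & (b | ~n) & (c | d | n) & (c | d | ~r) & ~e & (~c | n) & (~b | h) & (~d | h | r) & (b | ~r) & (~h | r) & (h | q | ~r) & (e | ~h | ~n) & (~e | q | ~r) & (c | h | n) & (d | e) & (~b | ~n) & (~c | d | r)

Unit clause (~e) forces e = False.
In (d | e) only d is left, so d = True.
In (~c | ~d) only ~c is left, so c = False.
In (~d | q) only q is left, so q = True.
In (c | r) only r is left, so r = True.
In (b | ~r) only b is left, so b = True.
In (~b | ~n) only ~n is left, so n = False.
In (~b | h) only h is left, so h = True.
All clauses satisfied.

e: False, h: True, r: True, d: True, c: False, n: False, q: True, b: True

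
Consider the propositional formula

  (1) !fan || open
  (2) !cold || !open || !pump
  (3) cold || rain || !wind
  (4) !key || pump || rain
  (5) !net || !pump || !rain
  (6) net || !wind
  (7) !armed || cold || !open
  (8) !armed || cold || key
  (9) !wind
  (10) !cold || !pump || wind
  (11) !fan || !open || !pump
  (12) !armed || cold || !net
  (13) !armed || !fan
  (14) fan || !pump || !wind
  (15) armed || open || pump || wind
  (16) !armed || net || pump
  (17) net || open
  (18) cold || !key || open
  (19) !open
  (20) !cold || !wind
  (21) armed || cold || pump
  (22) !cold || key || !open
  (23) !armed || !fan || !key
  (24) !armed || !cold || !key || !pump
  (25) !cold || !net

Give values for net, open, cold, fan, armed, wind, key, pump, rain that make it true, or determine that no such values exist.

net = True, open = False, cold = False, fan = False, armed = False, wind = False, key = False, pump = True, rain = False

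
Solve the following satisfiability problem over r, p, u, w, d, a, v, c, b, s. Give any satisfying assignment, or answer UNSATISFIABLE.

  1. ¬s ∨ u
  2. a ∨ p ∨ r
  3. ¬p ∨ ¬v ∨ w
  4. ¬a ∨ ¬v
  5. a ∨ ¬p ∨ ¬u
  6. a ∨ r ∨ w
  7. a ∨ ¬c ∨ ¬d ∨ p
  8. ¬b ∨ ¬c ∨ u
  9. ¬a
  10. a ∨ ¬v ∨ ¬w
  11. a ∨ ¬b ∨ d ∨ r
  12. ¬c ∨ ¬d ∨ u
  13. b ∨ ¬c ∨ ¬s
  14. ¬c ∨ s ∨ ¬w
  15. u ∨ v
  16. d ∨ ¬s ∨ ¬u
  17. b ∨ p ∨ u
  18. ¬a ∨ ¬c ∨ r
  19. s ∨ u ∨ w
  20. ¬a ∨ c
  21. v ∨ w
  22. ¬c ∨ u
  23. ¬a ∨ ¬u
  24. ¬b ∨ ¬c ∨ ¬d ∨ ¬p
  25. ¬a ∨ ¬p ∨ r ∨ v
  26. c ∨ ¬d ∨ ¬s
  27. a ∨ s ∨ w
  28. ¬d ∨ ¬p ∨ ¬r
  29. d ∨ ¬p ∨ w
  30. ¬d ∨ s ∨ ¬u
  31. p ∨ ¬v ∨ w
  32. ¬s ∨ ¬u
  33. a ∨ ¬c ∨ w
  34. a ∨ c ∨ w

r = True, p = False, u = True, w = True, d = False, a = False, v = False, c = False, b = False, s = False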